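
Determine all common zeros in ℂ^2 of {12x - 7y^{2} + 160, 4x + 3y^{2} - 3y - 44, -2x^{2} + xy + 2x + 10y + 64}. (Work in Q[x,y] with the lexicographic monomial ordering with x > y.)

{(-4, -4)}

Compute a lex Gröbner basis by Buchberger's algorithm.
f_1 = 12x - 7y^{2} + 160, LT = x.
f_2 = 4x + 3y^{2} - 3y - 44, LT = x.
f_3 = -2x^{2} + xy + 2x + 10y + 64, LT = x^{2}.

S(f_1,f_2): lcm = x. S = -\tfrac{4}{3}y^{2} + \tfrac{3}{4}y + \tfrac{73}{3}.
  leading term y^{2}: no divisor's leading term divides it; move -\tfrac{4}{3}y^{2} to the remainder.
  leading term y: no divisor's leading term divides it; move \tfrac{3}{4}y to the remainder.
  leading term 1: no divisor's leading term divides it; move \tfrac{73}{3} to the remainder.
  remainder -\tfrac{4}{3}y^{2} + \tfrac{3}{4}y + \tfrac{73}{3} ≠ 0; add h_4 = -\tfrac{4}{3}y^{2} + \tfrac{3}{4}y + \tfrac{73}{3} to the basis.

S(f_1,f_3): lcm = x^{2}. S = -\tfrac{7}{12}xy^{2} + \tfrac{1}{2}xy + \tfrac{43}{3}x + 5y + 32.
  leading term xy^{2}: subtract (-\tfrac{7}{144}y^{2})·f_1 from -\tfrac{7}{12}xy^{2} + \tfrac{1}{2}xy + \tfrac{43}{3}x + 5y + 32 → \tfrac{1}{2}xy + \tfrac{43}{3}x - \tfrac{49}{144}y^{4} + \tfrac{70}{9}y^{2} + 5y + 32
  leading term xy: subtract (\tfrac{1}{24}y)·f_1 from \tfrac{1}{2}xy + \tfrac{43}{3}x - \tfrac{49}{144}y^{4} + \tfrac{70}{9}y^{2} + 5y + 32 → \tfrac{43}{3}x - \tfrac{49}{144}y^{4} + \tfrac{7}{24}y^{3} + \tfrac{70}{9}y^{2} - \tfrac{5}{3}y + 32
  leading term x: subtract (\tfrac{43}{36})·f_1 from \tfrac{43}{3}x - \tfrac{49}{144}y^{4} + \tfrac{7}{24}y^{3} + \tfrac{70}{9}y^{2} - \tfrac{5}{3}y + 32 → -\tfrac{49}{144}y^{4} + \tfrac{7}{24}y^{3} + \tfrac{581}{36}y^{2} - \tfrac{5}{3}y - \tfrac{1432}{9}
  leading term y^{4}: subtract (\tfrac{49}{192}y^{2})·h_4 from -\tfrac{49}{144}y^{4} + \tfrac{7}{24}y^{3} + \tfrac{581}{36}y^{2} - \tfrac{5}{3}y - \tfrac{1432}{9} → \tfrac{77}{768}y^{3} + \tfrac{5719}{576}y^{2} - \tfrac{5}{3}y - \tfrac{1432}{9}
  leading term y^{3}: subtract (-\tfrac{77}{1024}y)·h_4 from \tfrac{77}{768}y^{3} + \tfrac{5719}{576}y^{2} - \tfrac{5}{3}y - \tfrac{1432}{9} → \tfrac{368095}{36864}y^{2} + \tfrac{167}{1024}y - \tfrac{1432}{9}
  leading term y^{2}: subtract (-\tfrac{368095}{49152})·h_4 from \tfrac{368095}{36864}y^{2} + \tfrac{167}{1024}y - \tfrac{1432}{9} → \tfrac{378783}{65536}y + \tfrac{378783}{16384}
  leading term y: no divisor's leading term divides it; move \tfrac{378783}{65536}y to the remainder.
  leading term 1: no divisor's leading term divides it; move \tfrac{378783}{16384} to the remainder.
  remainder \tfrac{378783}{65536}y + \tfrac{378783}{16384} ≠ 0; add h_5 = \tfrac{378783}{65536}y + \tfrac{378783}{16384} to the basis.

S(f_2,f_3): lcm = x^{2}. S = \tfrac{3}{4}xy^{2} - \tfrac{1}{4}xy - 10x + 5y + 32.
  leading term xy^{2}: subtract (\tfrac{1}{16}y^{2})·f_1 from \tfrac{3}{4}xy^{2} - \tfrac{1}{4}xy - 10x + 5y + 32 → -\tfrac{1}{4}xy - 10x + \tfrac{7}{16}y^{4} - 10y^{2} + 5y + 32
  leading term xy: subtract (-\tfrac{1}{48}y)·f_1 from -\tfrac{1}{4}xy - 10x + \tfrac{7}{16}y^{4} - 10y^{2} + 5y + 32 → -10x + \tfrac{7}{16}y^{4} - \tfrac{7}{48}y^{3} - 10y^{2} + \tfrac{25}{3}y + 32
  leading term x: subtract (-\tfrac{5}{6})·f_1 from -10x + \tfrac{7}{16}y^{4} - \tfrac{7}{48}y^{3} - 10y^{2} + \tfrac{25}{3}y + 32 → \tfrac{7}{16}y^{4} - \tfrac{7}{48}y^{3} - \tfrac{95}{6}y^{2} + \tfrac{25}{3}y + \tfrac{496}{3}
  leading term y^{4}: subtract (-\tfrac{21}{64}y^{2})·h_4 from \tfrac{7}{16}y^{4} - \tfrac{7}{48}y^{3} - \tfrac{95}{6}y^{2} + \tfrac{25}{3}y + \tfrac{496}{3} → \tfrac{77}{768}y^{3} - \tfrac{1507}{192}y^{2} + \tfrac{25}{3}y + \tfrac{496}{3}
  leading term y^{3}: subtract (-\tfrac{77}{1024}y)·h_4 from \tfrac{77}{768}y^{3} - \tfrac{1507}{192}y^{2} + \tfrac{25}{3}y + \tfrac{496}{3} → -\tfrac{95755}{12288}y^{2} + \tfrac{10407}{1024}y + \tfrac{496}{3}
  leading term y^{2}: subtract (\tfrac{95755}{16384})·h_4 from -\tfrac{95755}{12288}y^{2} + \tfrac{10407}{1024}y + \tfrac{496}{3} → \tfrac{378783}{65536}y + \tfrac{378783}{16384}
  leading term y: subtract (1)·h_5 from \tfrac{378783}{65536}y + \tfrac{378783}{16384} → 0
  remainder 0.

S(f_1,h_4): leading monomials are coprime, so the S-polynomial reduces to 0 (Buchberger's first criterion).
S(f_2,h_4): leading monomials are coprime, so the S-polynomial reduces to 0 (Buchberger's first criterion).
S(f_3,h_4): leading monomials are coprime, so the S-polynomial reduces to 0 (Buchberger's first criterion).
S(f_1,h_5): leading monomials are coprime, so the S-polynomial reduces to 0 (Buchberger's first criterion).
S(f_2,h_5): leading monomials are coprime, so the S-polynomial reduces to 0 (Buchberger's first criterion).
S(f_3,h_5): leading monomials are coprime, so the S-polynomial reduces to 0 (Buchberger's first criterion).
S(h_4,h_5): lcm = y^{2}. S = -\tfrac{73}{16}y - \tfrac{73}{4}.
  leading term y: subtract (-\tfrac{299008}{378783})·h_5 from -\tfrac{73}{16}y - \tfrac{73}{4} → 0
  remainder 0.

Every S-polynomial of the final basis reduces to 0, so we have a Gröbner basis.
Inter-reduce: drop elements whose leading term is divisible by another's, tail-reduce, and make monic.
Reduced Gröbner basis: {x + 4, y + 4}.

From the last basis element, y + 4 = 0, so y takes values in {-4}. Each choice, substituted upward through the basis, yields the corresponding point(s) of the solution set.
  y = -4: the earlier basis element becomes x + 4 = 0, giving x = -4 — point (-4, -4).
Substituting each solution back into the original system confirms all equations vanish.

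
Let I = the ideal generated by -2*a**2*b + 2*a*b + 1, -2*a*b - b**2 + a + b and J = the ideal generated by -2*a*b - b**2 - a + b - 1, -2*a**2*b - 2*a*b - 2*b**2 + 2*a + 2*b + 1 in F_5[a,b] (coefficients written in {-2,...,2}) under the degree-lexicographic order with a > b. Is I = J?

For a fixed monomial order, each ideal has a unique reduced Gröbner basis; comparing bases decides equality.
Buchberger on the first generating set:
f_1 = -2*a**2*b + 2*a*b + 1, LT = a**2*b.
f_2 = -2*a*b - b**2 + a + b, LT = a*b.

S(f_1,f_2): lcm = a**2*b. S = 2*a*b**2 - 2*a**2 + 2*a*b + 2.
  reduce S modulo (f_1, f_2):
  remainder -b**3 - 2*a**2 + 2*b**2 - a - b + 2 ≠ 0; add g_3 = -b**3 - 2*a**2 + 2*b**2 - a - b + 2 to the basis.

S(f_1,g_3): lcm = a**2*b**3. S = -2*a**4 + 2*a**2*b**2 - a*b**3 - a**3 - a**2*b + 2*a**2 + 2*b**2.
  reduce S modulo (f_1, f_2, g_3):
  remainder -2*a**4 - a**3 + 2*b**2 + 2*b + 1 ≠ 0; add g_4 = -2*a**4 - a**3 + 2*b**2 + 2*b + 1 to the basis.

S(f_2,g_3): lcm = a*b**3. S = -2*b**4 - 2*a**3 - a*b**2 + 2*b**3 - a**2 - a*b + 2*a.
  reduce S modulo (f_1, f_2, g_3, g_4):
  remainder -2*a**3 + 2*a**2 + 2*a + b - 1 ≠ 0; add g_5 = -2*a**3 + 2*a**2 + 2*a + b - 1 to the basis.

The other S-polynomials (S(f_1,g_4), S(f_2,g_4), S(g_3,g_4), S(f_1,g_5), S(f_2,g_5), S(g_3,g_5), S(g_4,g_5)) all reduce to 0 modulo the current basis, so we have a Gröbner basis.
Inter-reduce: drop elements whose leading term is divisible by another's, tail-reduce, and make monic.
Reduced Gröbner basis: {a**3 - a**2 - a + 2*b - 2, b**3 + 2*a**2 - 2*b**2 + a + b - 2, a*b - 2*b**2 + 2*a + 2*b}.

Buchberger on the second generating set:
h_1 = -2*a*b - b**2 - a + b - 1, LT = a*b.
h_2 = -2*a**2*b - 2*a*b - 2*b**2 + 2*a + 2*b + 1, LT = a**2*b.

S(h_1,h_2): lcm = a**2*b. S = -2*a*b**2 - 2*a**2 + a*b - b**2 - a + b - 2.
  reduce S modulo (h_1, h_2):
  remainder b**3 - 2*a**2 + 2*b**2 - 2*a - 2*b + 2 ≠ 0; add k_3 = b**3 - 2*a**2 + 2*b**2 - 2*a - 2*b + 2 to the basis.

S(h_1,k_3): lcm = a*b**3. S = -2*b**4 + 2*a**3 + a*b**2 + 2*b**3 + 2*a**2 + 2*a*b - 2*b**2 - 2*a.
  reduce S modulo (h_1, h_2, k_3):
  remainder 2*a**3 - 2*a**2 - 2*b**2 - 2*a ≠ 0; add k_4 = 2*a**3 - 2*a**2 - 2*b**2 - 2*a to the basis.

The other S-polynomials (S(h_2,k_3), S(h_1,k_4), S(h_2,k_4), S(k_3,k_4)) all reduce to 0 modulo the current basis, so we have a Gröbner basis.
Inter-reduce: drop elements whose leading term is divisible by another's, tail-reduce, and make monic.
Reduced Gröbner basis: {a**3 - a**2 - b**2 - a, b**3 - 2*a**2 + 2*b**2 - 2*a - 2*b + 2, a*b - 2*b**2 - 2*a + 2*b - 2}.

Since the reduced bases disagree, the two ideals are not the same.

No, the ideals differ.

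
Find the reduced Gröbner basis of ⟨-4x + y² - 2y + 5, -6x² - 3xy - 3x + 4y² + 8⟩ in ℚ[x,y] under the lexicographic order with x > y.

Buchberger's algorithm terminates because the ascending chain of leading-term ideals stabilizes.

f_1 = -4x + y² - 2y + 5, LT = x.
f_2 = -6x² - 3xy - 3x + 4y² + 8, LT = x².

S(f_1,f_2): lcm = x². S = -¼xy² - 7/4x + ⅔y² + 4/3.
  reduce S modulo (f_1, f_2):
  remainder -1/16y⁴ + ⅛y³ - 1/12y² + ⅞y - 41/48 ≠ 0; add g_3 = -1/16y⁴ + ⅛y³ - 1/12y² + ⅞y - 41/48 to the basis.

The other S-polynomials (S(f_1,g_3), S(f_2,g_3)) all reduce to 0 modulo the current basis, so we have a Gröbner basis.
Inter-reduce: drop elements whose leading term is divisible by another's, tail-reduce, and make monic.

G = {x - ¼y² + ½y - 5/4, y⁴ - 2y³ + 4/3y² - 14y + 41/3}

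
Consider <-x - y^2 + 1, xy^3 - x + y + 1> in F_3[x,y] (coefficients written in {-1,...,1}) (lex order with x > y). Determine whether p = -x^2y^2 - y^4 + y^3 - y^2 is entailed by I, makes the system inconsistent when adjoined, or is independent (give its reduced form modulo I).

First compute the reduced Gröbner basis of I by Buchberger's algorithm.
f_1 = -x - y^2 + 1, LT = x.
f_2 = xy^3 - x + y + 1, LT = xy^3.

S(f_1,f_2): lcm = xy^3. S = x + y^5 - y^3 - y - 1.
  reduce S modulo (f_1, f_2):
  remainder y^5 - y^3 - y^2 - y ≠ 0; add h_3 = y^5 - y^3 - y^2 - y to the basis.

The other S-polynomials (S(f_1,h_3), S(f_2,h_3)) all reduce to 0 modulo the current basis, so we have a Gröbner basis.
Inter-reduce: drop elements whose leading term is divisible by another's, tail-reduce, and make monic.
Reduced Gröbner basis: {x + y^2 - 1, y^5 - y^3 - y^2 - y}.
Label its elements g_1 = x + y^2 - 1, g_2 = y^5 - y^3 - y^2 - y.

Reduce p = -x^2y^2 - y^4 + y^3 - y^2 modulo G:
  leading term x^2y^2: subtract (-xy^2)·g_1 from -x^2y^2 - y^4 + y^3 - y^2 → xy^4 - xy^2 - y^4 + y^3 - y^2
  leading term xy^4: subtract (y^4)·g_1 from xy^4 - xy^2 - y^4 + y^3 - y^2 → -xy^2 - y^6 + y^3 - y^2
  leading term xy^2: subtract (-y^2)·g_1 from -xy^2 - y^6 + y^3 - y^2 → -y^6 + y^4 + y^3 + y^2
  leading term y^6: subtract (-y)·g_2 from -y^6 + y^4 + y^3 + y^2 → 0
  normal form = 0.
Since the normal form is 0, p ∈ I.

Ideal membership is decidable via reduction modulo a Gröbner basis.

-x^2y^2 - y^4 + y^3 - y^2 lies in I (it reduces to 0).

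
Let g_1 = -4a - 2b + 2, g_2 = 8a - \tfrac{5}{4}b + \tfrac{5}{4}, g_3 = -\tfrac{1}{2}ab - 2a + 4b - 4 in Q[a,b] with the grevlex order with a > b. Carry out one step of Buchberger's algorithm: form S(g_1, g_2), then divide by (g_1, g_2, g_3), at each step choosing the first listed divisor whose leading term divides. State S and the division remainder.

S(g_1, g_2) = \tfrac{21}{32}b - \tfrac{21}{32}; remainder on division = \tfrac{21}{32}b - \tfrac{21}{32}.

lcm(LM(g_1), LM(g_2)) = a.
S = (lcm/LT(g_1))·g_1 − (lcm/LT(g_2))·g_2 = \tfrac{21}{32}b - \tfrac{21}{32}.
Reduce S modulo (g_1, g_2, g_3) in that order:
  leading term b: no divisor's leading term divides it; move \tfrac{21}{32}b to the remainder.
  leading term 1: no divisor's leading term divides it; move -\tfrac{21}{32} to the remainder.
The remainder \tfrac{21}{32}b - \tfrac{21}{32} is nonzero, so it would be added as the next basis element.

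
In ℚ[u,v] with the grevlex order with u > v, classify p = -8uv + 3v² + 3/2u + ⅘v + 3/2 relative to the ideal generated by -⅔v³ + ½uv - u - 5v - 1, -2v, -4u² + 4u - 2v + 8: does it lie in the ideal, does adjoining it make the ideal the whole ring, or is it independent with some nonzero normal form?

First compute the reduced Gröbner basis of I by Buchberger's algorithm.
f_1 = -⅔v³ + ½uv - u - 5v - 1, LT = v³.
f_2 = -2v, LT = v.
f_3 = -4u² + 4u - 2v + 8, LT = u².

S(f_1,f_2): lcm = v³. S = -¾uv + 3/2u + 15/2v + 3/2.
  leading term uv: subtract (⅜u)·f_2 from -¾uv + 3/2u + 15/2v + 3/2 → 3/2u + 15/2v + 3/2
  leading term u: no divisor's leading term divides it; move 3/2u to the remainder.
  leading term v: subtract (-15/4)·f_2 from 15/2v + 3/2 → 3/2
  leading term 1: no divisor's leading term divides it; move 3/2 to the remainder.
  remainder 3/2u + 3/2 ≠ 0; add h_4 = 3/2u + 3/2 to the basis.

The other S-polynomials (S(f_1,f_3), S(f_2,f_3), S(f_1,h_4), S(f_2,h_4), S(f_3,h_4)) all reduce to 0 modulo the current basis, so we have a Gröbner basis.
Inter-reduce: drop elements whose leading term is divisible by another's, tail-reduce, and make monic.
Reduced Gröbner basis: {u + 1, v}.
Label its elements g_1 = u + 1, g_2 = v.

Reduce p = -8uv + 3v² + 3/2u + ⅘v + 3/2 modulo G:
  leading term uv: subtract (-8v)·g_1 from -8uv + 3v² + 3/2u + ⅘v + 3/2 → 3v² + 3/2u + 44/5v + 3/2
  leading term v²: subtract (3v)·g_2 from 3v² + 3/2u + 44/5v + 3/2 → 3/2u + 44/5v + 3/2
  leading term u: subtract (3/2)·g_1 from 3/2u + 44/5v + 3/2 → 44/5v
  leading term v: subtract (44/5)·g_2 from 44/5v → 0
  normal form = 0.
Since the normal form is 0, p ∈ I.

-8uv + 3v² + 3/2u + ⅘v + 3/2 lies in I (it reduces to 0).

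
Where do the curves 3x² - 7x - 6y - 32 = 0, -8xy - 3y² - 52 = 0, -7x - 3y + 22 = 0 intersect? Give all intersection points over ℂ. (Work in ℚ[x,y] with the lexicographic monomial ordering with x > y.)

Compute a lex Gröbner basis by Buchberger's algorithm.
f_1 = 3x² - 7x - 6y - 32, LT = x².
f_2 = -8xy - 3y² - 52, LT = xy.
f_3 = -7x - 3y + 22, LT = x.

S(f_1,f_2): lcm = x²y. S = -⅜xy² - 7/3xy - 13/2x - 2y² - 32/3y.
  leading term xy²: subtract (3/64y)·f_2 from -⅜xy² - 7/3xy - 13/2x - 2y² - 32/3y → -7/3xy - 13/2x + 9/64y³ - 2y² - 395/48y
  leading term xy: subtract (7/24)·f_2 from -7/3xy - 13/2x + 9/64y³ - 2y² - 395/48y → -13/2x + 9/64y³ - 9/8y² - 395/48y + 91/6
  leading term x: subtract (13/14)·f_3 from -13/2x + 9/64y³ - 9/8y² - 395/48y + 91/6 → 9/64y³ - 9/8y² - 1829/336y - 221/42
  leading term y³: no divisor's leading term divides it; move 9/64y³ to the remainder.
  leading term y²: no divisor's leading term divides it; move -9/8y² to the remainder.
  leading term y: no divisor's leading term divides it; move -1829/336y to the remainder.
  leading term 1: no divisor's leading term divides it; move -221/42 to the remainder.
  remainder 9/64y³ - 9/8y² - 1829/336y - 221/42 ≠ 0; add h_4 = 9/64y³ - 9/8y² - 1829/336y - 221/42 to the basis.

S(f_1,f_3): lcm = x². S = -3/7xy + 17/21x - 2y - 32/3.
  leading term xy: subtract (3/56)·f_2 from -3/7xy + 17/21x - 2y - 32/3 → 17/21x + 9/56y² - 2y - 331/42
  leading term x: subtract (-17/147)·f_3 from 17/21x + 9/56y² - 2y - 331/42 → 9/56y² - 115/49y - 523/98
  leading term y²: no divisor's leading term divides it; move 9/56y² to the remainder.
  leading term y: no divisor's leading term divides it; move -115/49y to the remainder.
  leading term 1: no divisor's leading term divides it; move -523/98 to the remainder.
  remainder 9/56y² - 115/49y - 523/98 ≠ 0; add h_5 = 9/56y² - 115/49y - 523/98 to the basis.

S(f_2,f_3): lcm = xy. S = -3/56y² + 22/7y + 13/2.
  leading term y²: subtract (-⅓)·h_5 from -3/56y² + 22/7y + 13/2 → 347/147y + 694/147
  leading term y: no divisor's leading term divides it; move 347/147y to the remainder.
  leading term 1: no divisor's leading term divides it; move 694/147 to the remainder.
  remainder 347/147y + 694/147 ≠ 0; add h_6 = 347/147y + 694/147 to the basis.

S(f_1,h_4): leading monomials are coprime, so the S-polynomial reduces to 0 (Buchberger's first criterion).
S(f_2,h_4): lcm = xy³. S = 8xy² + 7316/189xy + 7072/189x + ⅜y⁴ + 13/2y².
  leading term xy²: subtract (-y)·f_2 from 8xy² + 7316/189xy + 7072/189x + ⅜y⁴ + 13/2y² → 7316/189xy + 7072/189x + ⅜y⁴ - 3y³ + 13/2y² - 52y
  leading term xy: subtract (-1829/378)·f_2 from 7316/189xy + 7072/189x + ⅜y⁴ - 3y³ + 13/2y² - 52y → 7072/189x + ⅜y⁴ - 3y³ - 505/63y² - 52y - 47554/189
  leading term x: subtract (-7072/1323)·f_3 from 7072/189x + ⅜y⁴ - 3y³ - 505/63y² - 52y - 47554/189 → ⅜y⁴ - 3y³ - 505/63y² - 30004/441y - 59098/441
  leading term y⁴: subtract (8/3y)·h_4 from ⅜y⁴ - 3y³ - 505/63y² - 30004/441y - 59098/441 → 13/2y² - 23816/441y - 59098/441
  leading term y²: subtract (364/9)·h_5 from 13/2y² - 23816/441y - 59098/441 → 18044/441y + 36088/441
  leading term y: subtract (52/3)·h_6 from 18044/441y + 36088/441 → 0
  remainder 0.

S(f_3,h_4): leading monomials are coprime, so the S-polynomial reduces to 0 (Buchberger's first criterion).
S(f_1,h_5): leading monomials are coprime, so the S-polynomial reduces to 0 (Buchberger's first criterion).
S(f_2,h_5): lcm = xy². S = 920/63xy + 2092/63x + ⅜y³ + 13/2y.
  leading term xy: subtract (-115/63)·f_2 from 920/63xy + 2092/63x + ⅜y³ + 13/2y → 2092/63x + ⅜y³ - 115/21y² + 13/2y - 5980/63
  leading term x: subtract (-2092/441)·f_3 from 2092/63x + ⅜y³ - 115/21y² + 13/2y - 5980/63 → ⅜y³ - 115/21y² - 2273/294y + 1388/147
  leading term y³: subtract (8/3)·h_4 from ⅜y³ - 115/21y² - 2273/294y + 1388/147 → -52/21y² + 2992/441y + 10352/441
  leading term y²: subtract (-416/27)·h_5 from -52/21y² + 2992/441y + 10352/441 → -5552/189y - 11104/189
  leading term y: subtract (-112/9)·h_6 from -5552/189y - 11104/189 → 0
  remainder 0.

S(f_3,h_5): leading monomials are coprime, so the S-polynomial reduces to 0 (Buchberger's first criterion).
S(h_4,h_5): lcm = y³. S = 416/63y² - 1040/189y - 7072/189.
  leading term y²: subtract (3328/81)·h_5 from 416/63y² - 1040/189y - 7072/189 → 360880/3969y + 721760/3969
  leading term y: subtract (1040/27)·h_6 from 360880/3969y + 721760/3969 → 0
  remainder 0.

S(f_1,h_6): leading monomials are coprime, so the S-polynomial reduces to 0 (Buchberger's first criterion).
S(f_2,h_6): lcm = xy. S = -2x + ⅜y² + 13/2.
  leading term x: subtract (2/7)·f_3 from -2x + ⅜y² + 13/2 → ⅜y² + 6/7y + 3/14
  leading term y²: subtract (7/3)·h_5 from ⅜y² + 6/7y + 3/14 → 19/3y + 38/3
  leading term y: subtract (931/347)·h_6 from 19/3y + 38/3 → 0
  remainder 0.

S(f_3,h_6): leading monomials are coprime, so the S-polynomial reduces to 0 (Buchberger's first criterion).
S(h_4,h_6): lcm = y³. S = -10y² - 7316/189y - 7072/189.
  leading term y²: subtract (-560/9)·h_5 from -10y² - 7316/189y - 7072/189 → -4988/27y - 9976/27
  leading term y: subtract (-244412/3123)·h_6 from -4988/27y - 9976/27 → 0
  remainder 0.

S(h_5,h_6): lcm = y². S = -1046/63y - 2092/63.
  leading term y: subtract (-7322/1041)·h_6 from -1046/63y - 2092/63 → 0
  remainder 0.

Every S-polynomial of the final basis reduces to 0, so we have a Gröbner basis.
Inter-reduce: drop elements whose leading term is divisible by another's, tail-reduce, and make monic.
Reduced Gröbner basis: {x - 4, y + 2}.

A lex Gröbner basis eliminates variables successively. Here y + 2 depends only on y, with roots {-2}; lifting each root through the earlier basis elements recovers the full solutions.
  y = -2: the earlier basis element becomes x - 4 = 0, giving x = 4 — point (4, -2).
Each listed point satisfies every original equation (direct substitution).
Zero-dimensionality of the ideal guarantees finitely many solutions over ℂ.

{(4, -2)}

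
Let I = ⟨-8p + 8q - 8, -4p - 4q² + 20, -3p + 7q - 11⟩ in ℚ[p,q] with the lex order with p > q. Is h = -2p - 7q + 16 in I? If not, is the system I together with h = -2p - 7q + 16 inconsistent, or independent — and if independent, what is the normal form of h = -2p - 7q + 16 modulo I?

-2p - 7q + 16 lies in I (it reduces to 0).

First compute the reduced Gröbner basis of I by Buchberger's algorithm.
f_1 = -8p + 8q - 8, LT = p.
f_2 = -4p - 4q² + 20, LT = p.
f_3 = -3p + 7q - 11, LT = p.

S(f_1,f_2): lcm = p. S = -q² - q + 6.
  leading term q²: no divisor's leading term divides it; move -q² to the remainder.
  leading term q: no divisor's leading term divides it; move -q to the remainder.
  leading term 1: no divisor's leading term divides it; move 6 to the remainder.
  remainder -q² - q + 6 ≠ 0; add k_4 = -q² - q + 6 to the basis.

S(f_1,f_3): lcm = p. S = 4/3q - 8/3.
  leading term q: no divisor's leading term divides it; move 4/3q to the remainder.
  leading term 1: no divisor's leading term divides it; move -8/3 to the remainder.
  remainder 4/3q - 8/3 ≠ 0; add k_5 = 4/3q - 8/3 to the basis.

The other S-polynomials (S(f_2,f_3), S(f_1,k_4), S(f_2,k_4), S(f_3,k_4), S(f_1,k_5), S(f_2,k_5), S(f_3,k_5), S(k_4,k_5)) all reduce to 0 modulo the current basis, so we have a Gröbner basis.
Inter-reduce: drop elements whose leading term is divisible by another's, tail-reduce, and make monic.
Reduced Gröbner basis: {p - 1, q - 2}.
Label its elements g_1 = p - 1, g_2 = q - 2.

Reduce h = -2p - 7q + 16 modulo G:
  leading term p: subtract (-2)·g_1 from -2p - 7q + 16 → -7q + 14
  leading term q: subtract (-7)·g_2 from -7q + 14 → 0
  normal form = 0.
Since the normal form is 0, h ∈ I.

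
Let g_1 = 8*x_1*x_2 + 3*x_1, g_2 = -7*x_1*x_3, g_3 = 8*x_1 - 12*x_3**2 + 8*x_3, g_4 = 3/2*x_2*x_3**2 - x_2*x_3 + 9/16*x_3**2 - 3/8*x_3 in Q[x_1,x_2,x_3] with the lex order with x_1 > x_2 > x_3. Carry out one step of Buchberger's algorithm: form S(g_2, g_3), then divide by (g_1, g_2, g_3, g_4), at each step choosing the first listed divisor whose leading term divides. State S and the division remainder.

S(g_2, g_3) = 3/2*x_3**3 - x_3**2; remainder on division = 3/2*x_3**3 - x_3**2.

lcm(LM(g_2), LM(g_3)) = x_1*x_3.
S = (lcm/LT(g_2))·g_2 − (lcm/LT(g_3))·g_3 = 3/2*x_3**3 - x_3**2.
Reduce S modulo (g_1, g_2, g_3, g_4) in that order:
  leading term x_3**3: no divisor's leading term divides it; move 3/2*x_3**3 to the remainder.
  leading term x_3**2: no divisor's leading term divides it; move -x_3**2 to the remainder.
The remainder 3/2*x_3**3 - x_3**2 is nonzero, so it would be added as the next basis element.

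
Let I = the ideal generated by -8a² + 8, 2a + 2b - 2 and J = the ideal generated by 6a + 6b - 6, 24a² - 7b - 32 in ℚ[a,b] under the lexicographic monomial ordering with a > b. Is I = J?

No, the ideals differ.

Equality of ideals is decidable: compute both reduced Gröbner bases (unique for the ordering) and check whether they agree.
Buchberger on the first generating set:
f_1 = -8a² + 8, LT = a².
f_2 = 2a + 2b - 2, LT = a.

S(f_1,f_2): lcm = a². S = -ab + a - 1.
  reduce S modulo (f_1, f_2):
  remainder b² - 2b ≠ 0; add g_3 = b² - 2b to the basis.

The other S-polynomials (S(f_1,g_3), S(f_2,g_3)) all reduce to 0 modulo the current basis, so we have a Gröbner basis.
Inter-reduce: drop elements whose leading term is divisible by another's, tail-reduce, and make monic.
Reduced Gröbner basis: {a + b - 1, b² - 2b}.

Buchberger on the second generating set:
h_1 = 6a + 6b - 6, LT = a.
h_2 = 24a² - 7b - 32, LT = a².

S(h_1,h_2): lcm = a². S = ab - a + 7/24b + 4/3.
  reduce S modulo (h_1, h_2):
  remainder -b² + 55/24b + ⅓ ≠ 0; add k_3 = -b² + 55/24b + ⅓ to the basis.

The other S-polynomials (S(h_1,k_3), S(h_2,k_3)) all reduce to 0 modulo the current basis, so we have a Gröbner basis.
Inter-reduce: drop elements whose leading term is divisible by another's, tail-reduce, and make monic.
Reduced Gröbner basis: {a + b - 1, b² - 55/24b - ⅓}.

These differ, so the ideals are not equal.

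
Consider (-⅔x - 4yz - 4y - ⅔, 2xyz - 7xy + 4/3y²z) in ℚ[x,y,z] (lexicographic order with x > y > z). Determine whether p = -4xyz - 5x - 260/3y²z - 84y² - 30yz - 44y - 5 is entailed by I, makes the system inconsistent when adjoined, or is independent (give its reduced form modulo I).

First compute the reduced Gröbner basis of I by Buchberger's algorithm.
f_1 = -⅔x - 4yz - 4y - ⅔, LT = x.
f_2 = 2xyz - 7xy + 4/3y²z, LT = xyz.

S(f_1,f_2): lcm = xyz. S = 7/2xy + 6y²z² + 16/3y²z + yz.
  leading term xy: subtract (-21/4y)·f_1 from 7/2xy + 6y²z² + 16/3y²z + yz → 6y²z² - 47/3y²z - 21y² + yz - 7/2y
  leading term y²z²: no divisor's leading term divides it; move 6y²z² to the remainder.
  leading term y²z: no divisor's leading term divides it; move -47/3y²z to the remainder.
  leading term y²: no divisor's leading term divides it; move -21y² to the remainder.
  leading term yz: no divisor's leading term divides it; move yz to the remainder.
  leading term y: no divisor's leading term divides it; move -7/2y to the remainder.
  remainder 6y²z² - 47/3y²z - 21y² + yz - 7/2y ≠ 0; add h_3 = 6y²z² - 47/3y²z - 21y² + yz - 7/2y to the basis.

S(f_1,h_3): leading monomials are coprime, so the S-polynomial reduces to 0 (Buchberger's first criterion).
S(f_2,h_3): lcm = xy²z². S = -8/9xy²z + 7/2xy² - ⅙xyz + 7/12xy + ⅔y³z².
  leading term xy²z: subtract (4/3y²z)·f_1 from -8/9xy²z + 7/2xy² - ⅙xyz + 7/12xy + ⅔y³z² → 7/2xy² - ⅙xyz + 7/12xy + 6y³z² + 16/3y³z + 8/9y²z
  leading term xy²: subtract (-21/4y²)·f_1 from 7/2xy² - ⅙xyz + 7/12xy + 6y³z² + 16/3y³z + 8/9y²z → -⅙xyz + 7/12xy + 6y³z² - 47/3y³z - 21y³ + 8/9y²z - 7/2y²
  leading term xyz: subtract (¼yz)·f_1 from -⅙xyz + 7/12xy + 6y³z² - 47/3y³z - 21y³ + 8/9y²z - 7/2y² → 7/12xy + 6y³z² - 47/3y³z - 21y³ + y²z² + 17/9y²z - 7/2y² + ⅙yz
  leading term xy: subtract (-⅞y)·f_1 from 7/12xy + 6y³z² - 47/3y³z - 21y³ + y²z² + 17/9y²z - 7/2y² + ⅙yz → 6y³z² - 47/3y³z - 21y³ + y²z² - 29/18y²z - 7y² + ⅙yz - 7/12y
  leading term y³z²: subtract (y)·h_3 from 6y³z² - 47/3y³z - 21y³ + y²z² - 29/18y²z - 7y² + ⅙yz - 7/12y → y²z² - 47/18y²z - 7/2y² + ⅙yz - 7/12y
  leading term y²z²: subtract (⅙)·h_3 from y²z² - 47/18y²z - 7/2y² + ⅙yz - 7/12y → 0
  remainder 0.

Every S-polynomial of the final basis reduces to 0, so we have a Gröbner basis.
Inter-reduce: drop elements whose leading term is divisible by another's, tail-reduce, and make monic.
Reduced Gröbner basis: {x + 6yz + 6y + 1, y²z² - 47/18y²z - 7/2y² + ⅙yz - 7/12y}.
Label its elements g_1 = x + 6yz + 6y + 1, g_2 = y²z² - 47/18y²z - 7/2y² + ⅙yz - 7/12y.

Reduce p = -4xyz - 5x - 260/3y²z - 84y² - 30yz - 44y - 5 modulo G:
  leading term xyz: subtract (-4yz)·g_1 from -4xyz - 5x - 260/3y²z - 84y² - 30yz - 44y - 5 → -5x + 24y²z² - 188/3y²z - 84y² - 26yz - 44y - 5
  leading term x: subtract (-5)·g_1 from -5x + 24y²z² - 188/3y²z - 84y² - 26yz - 44y - 5 → 24y²z² - 188/3y²z - 84y² + 4yz - 14y
  leading term y²z²: subtract (24)·g_2 from 24y²z² - 188/3y²z - 84y² + 4yz - 14y → 0
  normal form = 0.
Since the normal form is 0, p ∈ I.

-4xyz - 5x - 260/3y²z - 84y² - 30yz - 44y - 5 lies in I (it reduces to 0).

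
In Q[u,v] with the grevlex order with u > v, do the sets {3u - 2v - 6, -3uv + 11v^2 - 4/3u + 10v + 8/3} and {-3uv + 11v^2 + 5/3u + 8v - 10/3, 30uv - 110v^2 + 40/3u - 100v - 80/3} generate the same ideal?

Yes, the ideals are equal.

Equality of ideals is decidable: compute both reduced Gröbner bases (unique for the ordering) and check whether they agree.
Buchberger on the first generating set:
f_1 = 3u - 2v - 6, LT = u.
f_2 = -3uv + 11v^2 - 4/3u + 10v + 8/3, LT = uv.

S(f_1,f_2): lcm = uv. S = 3v^2 - 4/9u + 4/3v + 8/9.
  reduce S modulo (f_1, f_2):
  remainder 3v^2 + 28/27v ≠ 0; add g_3 = 3v^2 + 28/27v to the basis.

The other S-polynomials (S(f_1,g_3), S(f_2,g_3)) all reduce to 0 modulo the current basis, so we have a Gröbner basis.
Inter-reduce: drop elements whose leading term is divisible by another's, tail-reduce, and make monic.
Reduced Gröbner basis: {v^2 + 28/81v, u - 2/3v - 2}.

Buchberger on the second generating set:
h_1 = -3uv + 11v^2 + 5/3u + 8v - 10/3, LT = uv.
h_2 = 30uv - 110v^2 + 40/3u - 100v - 80/3, LT = uv.

S(h_1,h_2): lcm = uv. S = -u + 2/3v + 2.
  reduce S modulo (h_1, h_2):
  remainder -u + 2/3v + 2 ≠ 0; add k_3 = -u + 2/3v + 2 to the basis.

S(h_1,k_3): lcm = uv. S = -3v^2 - 5/9u - 2/3v + 10/9.
  reduce S modulo (h_1, h_2, k_3):
  remainder -3v^2 - 28/27v ≠ 0; add k_4 = -3v^2 - 28/27v to the basis.

The other S-polynomials (S(h_2,k_3), S(h_1,k_4), S(h_2,k_4), S(k_3,k_4)) all reduce to 0 modulo the current basis, so we have a Gröbner basis.
Inter-reduce: drop elements whose leading term is divisible by another's, tail-reduce, and make monic.
Reduced Gröbner basis: {v^2 + 28/81v, u - 2/3v - 2}.

Same reduced basis, so the two generating sets span the same ideal.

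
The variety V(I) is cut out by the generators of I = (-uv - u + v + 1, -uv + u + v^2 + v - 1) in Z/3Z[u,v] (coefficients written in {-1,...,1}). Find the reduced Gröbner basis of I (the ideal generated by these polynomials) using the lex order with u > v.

f_1 = -uv - u + v + 1, LT = uv.
f_2 = -uv + u + v^2 + v - 1, LT = uv.

S(f_1,f_2): lcm = uv. S = -u + v^2 + 1.
  reduce S modulo (f_1, f_2):
  remainder -u + v^2 + 1 ≠ 0; add g_3 = -u + v^2 + 1 to the basis.

S(f_1,g_3): lcm = uv. S = u + v^3 - 1.
  reduce S modulo (f_1, f_2, g_3):
  remainder v^3 + v^2 ≠ 0; add g_4 = v^3 + v^2 to the basis.

The other S-polynomials (S(f_2,g_3), S(f_1,g_4), S(f_2,g_4), S(g_3,g_4)) all reduce to 0 modulo the current basis, so we have a Gröbner basis.
Inter-reduce: drop elements whose leading term is divisible by another's, tail-reduce, and make monic.

G = {u - v^2 - 1, v^3 + v^2}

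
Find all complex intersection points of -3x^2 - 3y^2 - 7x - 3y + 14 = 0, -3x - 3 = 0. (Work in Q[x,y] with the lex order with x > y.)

Compute a lex Gröbner basis by Buchberger's algorithm.
f_1 = -3x^2 - 7x - 3y^2 - 3y + 14, LT = x^2.
f_2 = -3x - 3, LT = x.

S(f_1,f_2): lcm = x^2. S = 4/3x + y^2 + y - 14/3.
  leading term x: subtract (-4/9)·f_2 from 4/3x + y^2 + y - 14/3 → y^2 + y - 6
  leading term y^2: no divisor's leading term divides it; move y^2 to the remainder.
  leading term y: no divisor's leading term divides it; move y to the remainder.
  leading term 1: no divisor's leading term divides it; move -6 to the remainder.
  remainder y^2 + y - 6 ≠ 0; add h_3 = y^2 + y - 6 to the basis.

S(f_1,h_3): leading monomials are coprime, so the S-polynomial reduces to 0 (Buchberger's first criterion).
S(f_2,h_3): leading monomials are coprime, so the S-polynomial reduces to 0 (Buchberger's first criterion).
Every S-polynomial of the final basis reduces to 0, so we have a Gröbner basis.
Inter-reduce: drop elements whose leading term is divisible by another's, tail-reduce, and make monic.
Reduced Gröbner basis: {x + 1, y^2 + y - 6}.

Since the basis is lex-ordered, y^2 + y - 6 is univariate in y. Its roots are {-3, 2}. Back-substituting each root into the other basis elements fixes the other coordinates.
  y = -3: the earlier basis element becomes x + 1 = 0, giving x = -1 — point (-1, -3).
  y = 2: the earlier basis element becomes x + 1 = 0, giving x = -1 — point (-1, 2).

{(-1, -3), (-1, 2)}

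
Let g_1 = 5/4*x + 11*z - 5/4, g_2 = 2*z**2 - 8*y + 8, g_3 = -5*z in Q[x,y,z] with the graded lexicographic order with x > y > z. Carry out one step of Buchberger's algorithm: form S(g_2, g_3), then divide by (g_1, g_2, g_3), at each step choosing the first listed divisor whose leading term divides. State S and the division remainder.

S(g_2, g_3) = -4*y + 4; remainder on division = -4*y + 4.

lcm(LM(g_2), LM(g_3)) = z**2.
S = (lcm/LT(g_2))·g_2 − (lcm/LT(g_3))·g_3 = -4*y + 4.
Reduce S modulo (g_1, g_2, g_3) in that order:
  leading term y: no divisor's leading term divides it; move -4*y to the remainder.
  leading term 1: no divisor's leading term divides it; move 4 to the remainder.
The remainder -4*y + 4 is nonzero, so it would be added as the next basis element.
An S-polynomial is built so that the two leading terms cancel; whether anything survives reduction is exactly the Gröbner-basis criterion.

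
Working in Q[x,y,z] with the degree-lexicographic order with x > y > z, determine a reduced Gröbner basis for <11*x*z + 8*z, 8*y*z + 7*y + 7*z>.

f_1 = 11*x*z + 8*z, LT = x*z.
f_2 = 8*y*z + 7*y + 7*z, LT = y*z.

S(f_1,f_2): lcm = x*y*z. S = -7/8*x*y - 7/8*x*z + 8/11*y*z.
  leading term x*y: no divisor's leading term divides it; move -7/8*x*y to the remainder.
  leading term x*z: subtract (-7/88)·f_1 from -7/8*x*z + 8/11*y*z → 8/11*y*z + 7/11*z
  leading term y*z: subtract (1/11)·f_2 from 8/11*y*z + 7/11*z → -7/11*y
  leading term y: no divisor's leading term divides it; move -7/11*y to the remainder.
  remainder -7/8*x*y - 7/11*y ≠ 0; add g_3 = -7/8*x*y - 7/11*y to the basis.

The other S-polynomials (S(f_1,g_3), S(f_2,g_3)) all reduce to 0 modulo the current basis, so we have a Gröbner basis.

G = {x*y + 8/11*y, x*z + 8/11*z, y*z + 7/8*y + 7/8*z}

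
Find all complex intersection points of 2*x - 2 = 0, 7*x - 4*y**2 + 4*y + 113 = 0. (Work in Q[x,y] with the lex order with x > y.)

Compute a lex Gröbner basis by Buchberger's algorithm.
f_1 = 2*x - 2, LT = x.
f_2 = 7*x - 4*y**2 + 4*y + 113, LT = x.

S(f_1,f_2): lcm = x. S = 4/7*y**2 - 4/7*y - 120/7.
  leading term y**2: no divisor's leading term divides it; move 4/7*y**2 to the remainder.
  leading term y: no divisor's leading term divides it; move -4/7*y to the remainder.
  leading term 1: no divisor's leading term divides it; move -120/7 to the remainder.
  remainder 4/7*y**2 - 4/7*y - 120/7 ≠ 0; add h_3 = 4/7*y**2 - 4/7*y - 120/7 to the basis.

The other S-polynomials (S(f_1,h_3), S(f_2,h_3)) all reduce to 0 modulo the current basis, so we have a Gröbner basis.
Inter-reduce: drop elements whose leading term is divisible by another's, tail-reduce, and make monic.
Reduced Gröbner basis: {x - 1, y**2 - y - 30}.

From the last basis element, y**2 - y - 30 = 0, so y takes values in {-5, 6}. Each choice, substituted upward through the basis, yields the corresponding point(s) of the solution set.
  y = -5: the earlier basis element becomes x - 1 = 0, giving x = 1 — point (1, -5).
  y = 6: the earlier basis element becomes x - 1 = 0, giving x = 1 — point (1, 6).

{(1, -5), (1, 6)}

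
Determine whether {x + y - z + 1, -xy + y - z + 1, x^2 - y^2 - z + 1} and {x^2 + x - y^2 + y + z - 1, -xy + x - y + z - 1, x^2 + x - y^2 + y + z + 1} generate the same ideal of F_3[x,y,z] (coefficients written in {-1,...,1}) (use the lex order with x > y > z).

No, the ideals differ.

Since reduced Gröbner bases are canonical representatives of ideals under a given ordering, it suffices to compute and compare them.
Buchberger on the first generating set:
f_1 = x + y - z + 1, LT = x.
f_2 = -xy + y - z + 1, LT = xy.
f_3 = x^2 - y^2 - z + 1, LT = x^2.

S(f_1,f_2): lcm = xy. S = y^2 - yz - y - z + 1.
  leading term y^2: no divisor's leading term divides it; move y^2 to the remainder.
  leading term yz: no divisor's leading term divides it; move -yz to the remainder.
  leading term y: no divisor's leading term divides it; move -y to the remainder.
  leading term z: no divisor's leading term divides it; move -z to the remainder.
  leading term 1: no divisor's leading term divides it; move 1 to the remainder.
  remainder y^2 - yz - y - z + 1 ≠ 0; add g_4 = y^2 - yz - y - z + 1 to the basis.

S(f_1,f_3): lcm = x^2. S = xy - xz + x + y^2 + z - 1.
  leading term xy: subtract (y)·f_1 from xy - xz + x + y^2 + z - 1 → -xz + x + yz - y + z - 1
  leading term xz: subtract (-z)·f_1 from -xz + x + yz - y + z - 1 → x - yz - y - z^2 - z - 1
  leading term x: subtract (1)·f_1 from x - yz - y - z^2 - z - 1 → -yz + y - z^2 + 1
  leading term yz: no divisor's leading term divides it; move -yz to the remainder.
  leading term y: no divisor's leading term divides it; move y to the remainder.
  leading term z^2: no divisor's leading term divides it; move -z^2 to the remainder.
  leading term 1: no divisor's leading term divides it; move 1 to the remainder.
  remainder -yz + y - z^2 + 1 ≠ 0; add g_5 = -yz + y - z^2 + 1 to the basis.

S(f_2,f_3): lcm = x^2y. S = -xy + xz - x + y^3 + yz - y.
  leading term xy: subtract (-y)·f_1 from -xy + xz - x + y^3 + yz - y → xz - x + y^3 + y^2
  leading term xz: subtract (z)·f_1 from xz - x + y^3 + y^2 → -x + y^3 + y^2 - yz + z^2 - z
  leading term x: subtract (-1)·f_1 from -x + y^3 + y^2 - yz + z^2 - z → y^3 + y^2 - yz + y + z^2 + z + 1
  leading term y^3: subtract (y)·g_4 from y^3 + y^2 - yz + y + z^2 + z + 1 → y^2z - y^2 + z^2 + z + 1
  leading term y^2z: subtract (z)·g_4 from y^2z - y^2 + z^2 + z + 1 → -y^2 + yz^2 + yz - z^2 + 1
  leading term y^2: subtract (-1)·g_4 from -y^2 + yz^2 + yz - z^2 + 1 → yz^2 - y - z^2 - z - 1
  leading term yz^2: subtract (-z)·g_5 from yz^2 - y - z^2 - z - 1 → yz - y - z^3 - z^2 - 1
  leading term yz: subtract (-1)·g_5 from yz - y - z^3 - z^2 - 1 → -z^3 + z^2
  leading term z^3: no divisor's leading term divides it; move -z^3 to the remainder.
  leading term z^2: no divisor's leading term divides it; move z^2 to the remainder.
  remainder -z^3 + z^2 ≠ 0; add g_6 = -z^3 + z^2 to the basis.

The other S-polynomials (S(f_1,g_4), S(f_2,g_4), S(f_3,g_4), S(f_1,g_5), S(f_2,g_5), S(f_3,g_5), S(g_4,g_5), S(f_1,g_6), S(f_2,g_6), S(f_3,g_6), S(g_4,g_6), S(g_5,g_6)) all reduce to 0 modulo the current basis, so we have a Gröbner basis.
Inter-reduce: drop elements whose leading term is divisible by another's, tail-reduce, and make monic.
Reduced Gröbner basis: {x + y - z + 1, y^2 + y + z^2 - z, yz - y + z^2 - 1, z^3 - z^2}.

Buchberger on the second generating set:
h_1 = x^2 + x - y^2 + y + z - 1, LT = x^2.
h_2 = -xy + x - y + z - 1, LT = xy.
h_3 = x^2 + x - y^2 + y + z + 1, LT = x^2.

S(h_1,h_2): lcm = x^2y. S = x^2 + xz - x - y^3 + y^2 + yz - y.
  leading term x^2: subtract (1)·h_1 from x^2 + xz - x - y^3 + y^2 + yz - y → xz + x - y^3 - y^2 + yz + y - z + 1
  leading term xz: no divisor's leading term divides it; move xz to the remainder.
  leading term x: no divisor's leading term divides it; move x to the remainder.
  leading term y^3: no divisor's leading term divides it; move -y^3 to the remainder.
  leading term y^2: no divisor's leading term divides it; move -y^2 to the remainder.
  leading term yz: no divisor's leading term divides it; move yz to the remainder.
  leading term y: no divisor's leading term divides it; move y to the remainder.
  leading term z: no divisor's leading term divides it; move -z to the remainder.
  leading term 1: no divisor's leading term divides it; move 1 to the remainder.
  remainder xz + x - y^3 - y^2 + yz + y - z + 1 ≠ 0; add k_4 = xz + x - y^3 - y^2 + yz + y - z + 1 to the basis.

S(h_1,h_3): lcm = x^2. S = 1.
  leading term 1: no divisor's leading term divides it; move 1 to the remainder.
  remainder 1 ≠ 0; add k_5 = 1 to the basis.

The other S-polynomials (S(h_2,h_3), S(h_1,k_4), S(h_2,k_4), S(h_3,k_4), S(h_1,k_5), S(h_2,k_5), S(h_3,k_5), S(k_4,k_5)) all reduce to 0 modulo the current basis, so we have a Gröbner basis.
Inter-reduce: drop elements whose leading term is divisible by another's, tail-reduce, and make monic.
Reduced Gröbner basis: {1}.

The bases are distinct; the ideals are different.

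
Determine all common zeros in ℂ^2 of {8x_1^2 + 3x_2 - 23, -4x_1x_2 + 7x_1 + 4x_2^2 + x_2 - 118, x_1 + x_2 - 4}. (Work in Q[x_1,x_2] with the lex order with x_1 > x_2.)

{(-1, 5)}

Compute a lex Gröbner basis by Buchberger's algorithm.
f_1 = 8x_1^2 + 3x_2 - 23, LT = x_1^2.
f_2 = -4x_1x_2 + 7x_1 + 4x_2^2 + x_2 - 118, LT = x_1x_2.
f_3 = x_1 + x_2 - 4, LT = x_1.

S(f_1,f_2): lcm = x_1^2x_2. S = 7/4x_1^2 + x_1x_2^2 + 1/4x_1x_2 - 59/2x_1 + 3/8x_2^2 - 23/8x_2.
  reduce S modulo (f_1, f_2, f_3):
  remainder x_2^3 + 21/8x_2^2 - 209/32x_2 - 5055/32 ≠ 0; add h_4 = x_2^3 + 21/8x_2^2 - 209/32x_2 - 5055/32 to the basis.

S(f_1,f_3): lcm = x_1^2. S = -x_1x_2 + 4x_1 + 3/8x_2 - 23/8.
  reduce S modulo (f_1, f_2, f_3, h_4):
  remainder -x_2^2 - 17/8x_2 + 285/8 ≠ 0; add h_5 = -x_2^2 - 17/8x_2 + 285/8 to the basis.

S(f_2,f_3): lcm = x_1x_2. S = -7/4x_1 - 2x_2^2 + 15/4x_2 + 59/2.
  reduce S modulo (f_1, f_2, f_3, h_4, h_5):
  remainder 39/4x_2 - 195/4 ≠ 0; add h_6 = 39/4x_2 - 195/4 to the basis.

The other S-polynomials (S(f_1,h_4), S(f_2,h_4), S(f_3,h_4), S(f_1,h_5), S(f_2,h_5), S(f_3,h_5), S(h_4,h_5), S(f_1,h_6), S(f_2,h_6), S(f_3,h_6), S(h_4,h_6), S(h_5,h_6)) all reduce to 0 modulo the current basis, so we have a Gröbner basis.
Inter-reduce: drop elements whose leading term is divisible by another's, tail-reduce, and make monic.
Reduced Gröbner basis: {x_1 + 1, x_2 - 5}.

A lex Gröbner basis eliminates variables successively. Here x_2 - 5 depends only on x_2, with roots {5}; lifting each root through the earlier basis elements recovers the full solutions.
  x_2 = 5: the earlier basis element becomes x_1 + 1 = 0, giving x_1 = -1 — point (-1, 5).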